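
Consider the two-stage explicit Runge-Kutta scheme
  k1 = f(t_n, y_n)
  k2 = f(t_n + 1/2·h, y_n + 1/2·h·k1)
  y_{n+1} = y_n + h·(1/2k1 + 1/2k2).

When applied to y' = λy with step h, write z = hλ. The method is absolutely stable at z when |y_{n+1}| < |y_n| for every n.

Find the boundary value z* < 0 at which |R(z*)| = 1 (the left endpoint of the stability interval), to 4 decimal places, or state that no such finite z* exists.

With y'=λy (z=hλ):
  k1=λy_n ⇒ h·k1=z·y_n;  k2=λ(1+1/2z)y_n ⇒ h·k2=z(1+1/2z)y_n
  y_{n+1}/y_n = 1 + 1/2z + 1/2z(1+1/2z) = 1 + z + 1/4z²
  ⇒ R(z) = 1 + z + 1/4z².

Boundary: |R(x)|=1, x<0.
x=-0.53: |R|=0.5402
R=1: x+1/4x²=0 ⇒ x=−4=-4.0000; min R=1−1/(4·1/4)=0.0000>−1
Confirm numerically:
  x=-3.222: |R|=0.37332 <1
  x=-2.576: |R|=0.08294 <1
  x=-1.829: |R|=0.00731 <1
  x=-4.495: |R|=1.55626 >1
  x=-4.427: |R|=1.47258 >1
  x=-4.210: |R|=1.22103 >1
Interval (-4.0000, 0).

left endpoint -4.0000.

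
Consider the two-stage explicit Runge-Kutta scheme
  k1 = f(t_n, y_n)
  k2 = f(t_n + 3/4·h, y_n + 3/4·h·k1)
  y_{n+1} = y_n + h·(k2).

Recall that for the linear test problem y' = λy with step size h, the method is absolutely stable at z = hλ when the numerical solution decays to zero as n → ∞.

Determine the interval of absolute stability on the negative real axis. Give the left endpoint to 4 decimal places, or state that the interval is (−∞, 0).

Test eqn y'=λy, z=hλ:
  k1=λy_n ⇒ h·k1=z·y_n;  k2=λ(1+3/4z)y_n ⇒ h·k2=z(1+3/4z)y_n
  y_{n+1}/y_n = 1 + z(1+3/4z) = 1 + z + 3/4z²
  R(z) = 1 + z + 3/4z².

Solve |R(x)|<1 on ℝ⁻.
x=-0.91: |R|=0.7111
R=1: x+3/4x²=0 ⇒ x=−4/3=-1.3333; min R=1−1/(4·3/4)=0.6667>−1
Confirm numerically:
  x=-1.122: |R|=0.82216 <1
  x=-0.851: |R|=0.69215 <1
  x=-0.617: |R|=0.66852 <1
  x=-0.593: |R|=0.67074 <1
  x=-1.587: |R|=1.30193 >1
  x=-1.529: |R|=1.22438 >1
  x=-1.392: |R|=1.06125 >1
So |R|<1 on (-1.3333, 0).

z∈(-1.3333,0).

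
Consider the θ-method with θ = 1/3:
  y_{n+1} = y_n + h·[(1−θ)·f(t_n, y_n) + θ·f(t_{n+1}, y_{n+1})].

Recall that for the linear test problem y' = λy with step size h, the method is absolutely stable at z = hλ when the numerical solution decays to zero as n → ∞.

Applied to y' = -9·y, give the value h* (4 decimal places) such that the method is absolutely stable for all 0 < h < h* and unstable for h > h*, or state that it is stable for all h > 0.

(-6.0000,0); λ=-9 ⇒ h* = (6)/9 = 0.6667.

With y'=λy (z=hλ):
  y_{n+1} = y_n + z·[2/3·y_n + 1/3·y_{n+1}] ⇒ (1 − 1/3z)y_{n+1} = (1 + 2/3z)y_n
  so R(z) = (1 + 2/3z)/(1 − 1/3z).

Boundary: |R(x)|=1, x<0.
x=-0.98: |R|=0.2613
R=−1: 1+2/3x = −1+1/3x ⇒ -1/3x=2 ⇒ x=2/(-1/3)=-6.0000
Confirm numerically:
  x=-4.616: |R|=0.81828 <1
  x=-4.450: |R|=0.79195 <1
  x=-3.134: |R|=0.53277 <1
  x=-2.430: |R|=0.34254 <1
  x=-6.328: |R|=1.03516 >1
  x=-6.286: |R|=1.03080 >1
Stable set (-6.0000, 0).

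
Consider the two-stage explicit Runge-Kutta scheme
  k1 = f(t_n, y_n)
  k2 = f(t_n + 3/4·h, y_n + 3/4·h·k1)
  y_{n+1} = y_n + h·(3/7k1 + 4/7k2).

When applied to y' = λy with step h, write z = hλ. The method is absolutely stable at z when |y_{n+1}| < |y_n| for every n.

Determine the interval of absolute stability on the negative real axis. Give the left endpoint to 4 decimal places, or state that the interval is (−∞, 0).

On y'=λy, z=hλ:
  k1=λy_n ⇒ h·k1=z·y_n;  k2=λ(1+3/4z)y_n ⇒ h·k2=z(1+3/4z)y_n
  y_{n+1}/y_n = 1 + 3/7z + 4/7z(1+3/4z) = 1 + z + 3/7z²
  ⇒ R(z) = 1 + z + 3/7z².

Boundary: |R(x)|=1, x<0.
x=-1.62: |R|=0.5047
R=1: x+3/7x²=0 ⇒ x=−7/3=-2.3333; min R=1−1/(4·3/7)=0.4167>−1
Confirm numerically:
  x=-2.291: |R|=0.95843 <1
  x=-1.986: |R|=0.70437 <1
  x=-1.851: |R|=0.61737 <1
  x=-1.584: |R|=0.49131 <1
  x=-2.749: |R|=1.48971 >1
  x=-2.683: |R|=1.40207 >1
  x=-2.412: |R|=1.08132 >1
So |R|<1 on (-2.3333, 0).

z∈(-2.3333,0).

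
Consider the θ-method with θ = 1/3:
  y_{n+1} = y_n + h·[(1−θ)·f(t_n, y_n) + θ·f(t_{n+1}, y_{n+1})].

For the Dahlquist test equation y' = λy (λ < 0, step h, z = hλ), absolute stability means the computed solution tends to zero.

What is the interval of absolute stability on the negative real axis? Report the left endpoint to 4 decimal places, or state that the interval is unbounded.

z∈(-6.0000,0).

On y'=λy, z=hλ:
  y_{n+1} = y_n + z·[2/3·y_n + 1/3·y_{n+1}] ⇒ (1 − 1/3z)y_{n+1} = (1 + 2/3z)y_n
  Hence R(z) = (1 + 2/3z)/(1 − 1/3z).

Need |R(x)|<1, x<0.
x=-1.11: |R|=0.1898
R=−1: 1+2/3x = −1+1/3x ⇒ -1/3x=2 ⇒ x=2/(-1/3)=-6.0000
Confirm numerically:
  x=-4.718: |R|=0.83389 <1
  x=-4.318: |R|=0.77016 <1
  x=-3.512: |R|=0.61794 <1
  x=-3.396: |R|=0.59287 <1
  x=-6.509: |R|=1.05353 >1
  x=-6.427: |R|=1.04530 >1
  x=-6.240: |R|=1.02597 >1
Stable set (-6.0000, 0).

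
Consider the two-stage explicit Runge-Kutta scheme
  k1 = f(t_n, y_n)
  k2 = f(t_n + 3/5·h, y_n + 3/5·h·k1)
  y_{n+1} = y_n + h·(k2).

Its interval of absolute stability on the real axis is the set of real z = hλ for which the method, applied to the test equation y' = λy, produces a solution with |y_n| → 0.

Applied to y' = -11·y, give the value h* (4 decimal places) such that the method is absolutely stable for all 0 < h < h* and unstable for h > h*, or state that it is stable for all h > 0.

(-1.6667,0); λ=-11 ⇒ h* = (5/3)/11 = 0.1515.

On y'=λy, z=hλ:
  k1=λy_n ⇒ h·k1=z·y_n;  k2=λ(1+3/5z)y_n ⇒ h·k2=z(1+3/5z)y_n
  y_{n+1}/y_n = 1 + z(1+3/5z) = 1 + z + 3/5z²
  so R(z) = 1 + z + 3/5z².

Need |R(x)|<1, x<0.
x=-0.36: |R|=0.7178
R=1: x+3/5x²=0 ⇒ x=−5/3=-1.6667; min R=1−1/(4·3/5)=0.5833>−1
Confirm numerically:
  x=-1.617: |R|=0.95181 <1
  x=-1.605: |R|=0.94061 <1
  x=-1.500: |R|=0.85000 <1
  x=-1.245: |R|=0.68501 <1
  x=-1.817: |R|=1.16389 >1
  x=-1.696: |R|=1.02985 >1
So |R|<1 on (-1.6667, 0).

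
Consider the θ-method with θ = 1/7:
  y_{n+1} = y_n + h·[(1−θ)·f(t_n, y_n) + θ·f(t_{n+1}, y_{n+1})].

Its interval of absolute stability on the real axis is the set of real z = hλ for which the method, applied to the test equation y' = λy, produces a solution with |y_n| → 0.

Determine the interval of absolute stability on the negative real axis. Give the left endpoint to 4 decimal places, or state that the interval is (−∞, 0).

(-2.8000, 0).

Test eqn y'=λy, z=hλ:
  y_{n+1} = y_n + z·[6/7·y_n + 1/7·y_{n+1}] ⇒ (1 − 1/7z)y_{n+1} = (1 + 6/7z)y_n
  R(z) = (1 + 6/7z)/(1 − 1/7z).

Need |R(x)|<1, x<0.
x=-1.17: |R|=0.0024
R=−1: 1+6/7x = −1+1/7x ⇒ -5/7x=2 ⇒ x=2/(-5/7)=-2.8000
Confirm numerically:
  x=-2.739: |R|=0.96868 <1
  x=-2.719: |R|=0.95833 <1
  x=-2.284: |R|=0.72210 <1
  x=-1.506: |R|=0.23936 <1
  x=-3.291: |R|=1.23856 >1
  x=-3.183: |R|=1.18806 >1
Stable set (-2.8000, 0).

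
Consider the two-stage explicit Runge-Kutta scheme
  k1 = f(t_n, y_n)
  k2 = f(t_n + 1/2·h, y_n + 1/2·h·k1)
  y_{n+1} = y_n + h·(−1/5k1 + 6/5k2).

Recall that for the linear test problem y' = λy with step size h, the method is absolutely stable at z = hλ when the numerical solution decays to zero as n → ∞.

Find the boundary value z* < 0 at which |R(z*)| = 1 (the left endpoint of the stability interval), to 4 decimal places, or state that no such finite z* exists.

Test eqn y'=λy, z=hλ:
  k1=λy_n ⇒ h·k1=z·y_n;  k2=λ(1+1/2z)y_n ⇒ h·k2=z(1+1/2z)y_n
  y_{n+1}/y_n = 1 − 1/5z + 6/5z(1+1/2z) = 1 + z + 3/5z²
  R(z) = 1 + z + 3/5z².

Find x<0 with |R(x)|<1.
x=-1.57: |R|=0.9089
R=1: x+3/5x²=0 ⇒ x=−5/3=-1.6667; min R=1−1/(4·3/5)=0.5833>−1
Confirm numerically:
  x=-1.567: |R|=0.90629 <1
  x=-1.332: |R|=0.73253 <1
  x=-0.763: |R|=0.58630 <1
  x=-0.746: |R|=0.58791 <1
  x=-1.928: |R|=1.30231 >1
  x=-1.765: |R|=1.10413 >1
Stable set (-1.6667, 0).

z* = -1.6667.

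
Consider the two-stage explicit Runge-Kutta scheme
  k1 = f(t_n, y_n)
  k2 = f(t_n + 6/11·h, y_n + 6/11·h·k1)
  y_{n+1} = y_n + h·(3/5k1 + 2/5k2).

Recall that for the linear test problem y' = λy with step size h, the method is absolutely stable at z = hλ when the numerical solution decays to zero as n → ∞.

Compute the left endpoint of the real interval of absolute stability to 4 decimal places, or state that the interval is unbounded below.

On y'=λy, z=hλ:
  k1=λy_n ⇒ h·k1=z·y_n;  k2=λ(1+6/11z)y_n ⇒ h·k2=z(1+6/11z)y_n
  y_{n+1}/y_n = 1 + 3/5z + 2/5z(1+6/11z) = 1 + z + 12/55z²
  ⇒ R(z) = 1 + z + 12/55z².

Boundary: |R(x)|=1, x<0.
x=-1.27: |R|=0.0819
R=1: x+12/55x²=0 ⇒ x=−55/12=-4.5833; min R=1−1/(4·12/55)=-0.1458>−1
Confirm numerically:
  x=-4.118: |R|=0.58191 <1
  x=-3.047: |R|=0.02135 <1
  x=-2.572: |R|=0.12869 <1
  x=-4.925: |R|=1.36714 >1
  x=-4.779: |R|=1.20402 >1
  x=-4.770: |R|=1.19427 >1
Stable set (-4.5833, 0).

left endpoint -4.5833.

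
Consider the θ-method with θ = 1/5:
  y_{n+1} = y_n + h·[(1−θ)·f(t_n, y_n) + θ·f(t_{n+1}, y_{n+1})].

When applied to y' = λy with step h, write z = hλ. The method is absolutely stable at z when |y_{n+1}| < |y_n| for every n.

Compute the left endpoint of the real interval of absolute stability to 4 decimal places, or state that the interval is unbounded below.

z* = -3.3333.

Set f=λy, z=hλ:
  y_{n+1} = y_n + z·[4/5·y_n + 1/5·y_{n+1}] ⇒ (1 − 1/5z)y_{n+1} = (1 + 4/5z)y_n
  R(z) = (1 + 4/5z)/(1 − 1/5z).

Find x<0 with |R(x)|<1.
x=-0.6: |R|=0.4643
R=−1: 1+4/5x = −1+1/5x ⇒ -3/5x=2 ⇒ x=2/(-3/5)=-3.3333
Confirm numerically:
  x=-3.045: |R|=0.89248 <1
  x=-1.617: |R|=0.22185 <1
  x=-1.356: |R|=0.06671 <1
  x=-3.734: |R|=1.13762 >1
  x=-3.637: |R|=1.10548 >1
Stable set (-3.3333, 0).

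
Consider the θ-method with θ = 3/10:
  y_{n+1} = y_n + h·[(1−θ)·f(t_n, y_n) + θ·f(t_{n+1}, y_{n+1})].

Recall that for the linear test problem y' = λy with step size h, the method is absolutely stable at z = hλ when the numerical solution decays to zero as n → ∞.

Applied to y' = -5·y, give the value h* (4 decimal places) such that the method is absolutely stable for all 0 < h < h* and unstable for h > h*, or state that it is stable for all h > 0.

(-5.0000,0); λ=-5 ⇒ h* = (5)/5 = 1.0000.

Set f=λy, z=hλ:
  y_{n+1} = y_n + z·[7/10·y_n + 3/10·y_{n+1}] ⇒ (1 − 3/10z)y_{n+1} = (1 + 7/10z)y_n
  Hence R(z) = (1 + 7/10z)/(1 − 3/10z).

Need |R(x)|<1, x<0.
x=-0.87: |R|=0.3101
R=−1: 1+7/10x = −1+3/10x ⇒ -2/5x=2 ⇒ x=2/(-2/5)=-5.0000
Confirm numerically:
  x=-4.623: |R|=0.93682 <1
  x=-2.386: |R|=0.39060 <1
  x=-2.268: |R|=0.34968 <1
  x=-2.187: |R|=0.32057 <1
  x=-5.497: |R|=1.07504 >1
  x=-5.398: |R|=1.06078 >1
  x=-5.378: |R|=1.05786 >1
So |R|<1 on (-5.0000, 0).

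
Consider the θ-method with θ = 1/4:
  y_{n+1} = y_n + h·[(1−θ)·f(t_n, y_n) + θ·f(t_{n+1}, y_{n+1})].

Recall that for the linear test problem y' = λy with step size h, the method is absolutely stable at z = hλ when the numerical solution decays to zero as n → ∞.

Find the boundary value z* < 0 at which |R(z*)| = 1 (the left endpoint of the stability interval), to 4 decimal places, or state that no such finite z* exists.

left endpoint -4.0000.

Test eqn y'=λy, z=hλ:
  y_{n+1} = y_n + z·[3/4·y_n + 1/4·y_{n+1}] ⇒ (1 − 1/4z)y_{n+1} = (1 + 3/4z)y_n
  ⇒ R(z) = (1 + 3/4z)/(1 − 1/4z).

Solve |R(x)|<1 on ℝ⁻.
x=-0.95: |R|=0.2323
R=−1: 1+3/4x = −1+1/4x ⇒ -1/2x=2 ⇒ x=2/(-1/2)=-4.0000
Confirm numerically:
  x=-3.853: |R|=0.96256 <1
  x=-3.516: |R|=0.87121 <1
  x=-2.888: |R|=0.67712 <1
  x=-4.490: |R|=1.11543 >1
  x=-4.292: |R|=1.07043 >1
  x=-4.088: |R|=1.02176 >1
Stable set (-4.0000, 0).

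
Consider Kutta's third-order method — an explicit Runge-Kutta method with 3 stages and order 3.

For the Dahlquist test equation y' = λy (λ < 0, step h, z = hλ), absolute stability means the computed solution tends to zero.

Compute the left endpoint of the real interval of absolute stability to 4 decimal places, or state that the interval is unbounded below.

z* = -2.5127.

On y'=λy, z=hλ:
  order 3, 3-stage ⇒ R(z)=1+z+z^2/2+z^3/6
  (e.g. R(-0.3)=0.74050, |R|=0.74050)

Need |R(x)|<1, x<0.
x=-0.3: |R|=0.7405
|R(-1.99)|=0.3234 |R(-1.14)|=0.2629 |R(-0.65)|=0.5155
Bisect:
  x_lo=-3.2408 |R|=2.6623  x_hi=-0.3560 |R|=0.6998
  mid=-1.79841 |R|=0.15069 →hi
  mid=-2.51960 |R|=1.01130 →lo
  mid=-2.15900 |R|=0.50565 →hi
  mid=-2.33930 |R|=0.73671 →hi
  mid=-2.42945 |R|=0.86820 →hi
  mid=-2.47452 |R|=0.93825 →hi
  mid=-2.49706 |R|=0.97440 →hi
  ...
  [-2.51291,-2.51273] ⇒ x*=-2.5127
So |R|<1 on (-2.5127, 0).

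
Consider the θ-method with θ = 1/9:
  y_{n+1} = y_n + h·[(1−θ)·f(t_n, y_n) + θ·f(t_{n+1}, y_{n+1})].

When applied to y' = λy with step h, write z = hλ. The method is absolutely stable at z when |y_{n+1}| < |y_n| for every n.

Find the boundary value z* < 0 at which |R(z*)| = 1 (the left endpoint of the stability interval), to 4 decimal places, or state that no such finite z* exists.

On y'=λy, z=hλ:
  y_{n+1} = y_n + z·[8/9·y_n + 1/9·y_{n+1}] ⇒ (1 − 1/9z)y_{n+1} = (1 + 8/9z)y_n
  Hence R(z) = (1 + 8/9z)/(1 − 1/9z).

Boundary: |R(x)|=1, x<0.
x=-1.14: |R|=0.0118
R=−1: 1+8/9x = −1+1/9x ⇒ -7/9x=2 ⇒ x=2/(-7/9)=-2.5714
Confirm numerically:
  x=-2.391: |R|=0.88912 <1
  x=-1.558: |R|=0.32809 <1
  x=-1.527: |R|=0.30550 <1
  x=-1.147: |R|=0.01735 <1
  x=-3.125: |R|=1.31959 >1
  x=-2.593: |R|=1.01303 >1
Stable set (-2.5714, 0).

left endpoint -2.5714.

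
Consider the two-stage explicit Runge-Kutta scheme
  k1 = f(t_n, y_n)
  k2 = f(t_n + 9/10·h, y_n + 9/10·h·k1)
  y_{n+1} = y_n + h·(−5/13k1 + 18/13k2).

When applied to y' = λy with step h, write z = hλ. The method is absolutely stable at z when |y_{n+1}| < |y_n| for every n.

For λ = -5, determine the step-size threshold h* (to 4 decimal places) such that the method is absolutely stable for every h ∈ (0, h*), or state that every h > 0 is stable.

Test eqn y'=λy, z=hλ:
  k1=λy_n ⇒ h·k1=z·y_n;  k2=λ(1+9/10z)y_n ⇒ h·k2=z(1+9/10z)y_n
  y_{n+1}/y_n = 1 − 5/13z + 18/13z(1+9/10z) = 1 + z + 81/65z²
  R(z) = 1 + z + 81/65z².

Boundary: |R(x)|=1, x<0.
x=-0.87: |R|=1.0732
R=1: x+81/65x²=0 ⇒ x=−65/81=-0.8025; min R=1−1/(4·81/65)=0.7994>−1
Confirm numerically:
  x=-0.719: |R|=0.92521 <1
  x=-0.697: |R|=0.90839 <1
  x=-0.541: |R|=0.82373 <1
  x=-0.504: |R|=0.81254 <1
  x=-0.896: |R|=1.10443 >1
  x=-0.865: |R|=1.06740 >1
Interval (-0.8025, 0).

(-0.8025,0); λ=-5 ⇒ h* = (65/81)/5 = 0.1605.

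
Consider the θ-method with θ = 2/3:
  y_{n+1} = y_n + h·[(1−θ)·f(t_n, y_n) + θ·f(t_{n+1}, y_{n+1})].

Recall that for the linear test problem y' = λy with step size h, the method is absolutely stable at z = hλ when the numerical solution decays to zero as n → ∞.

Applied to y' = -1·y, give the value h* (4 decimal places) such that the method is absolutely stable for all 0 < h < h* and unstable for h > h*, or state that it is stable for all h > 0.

Test eqn y'=λy, z=hλ:
  y_{n+1} = y_n + z·[1/3·y_n + 2/3·y_{n+1}] ⇒ (1 − 2/3z)y_{n+1} = (1 + 1/3z)y_n
  so R(z) = (1 + 1/3z)/(1 − 2/3z).

Boundary: |R(x)|=1, x<0.
x=-1.27: |R|=0.3123
x=-2: |R|=0.1429
x=-10: |R|=0.3043
x=-100: |R|=0.4778
θ=2/3≥1/2 ⇒ |1+1/3x|<|1−2/3x| ∀x<0 ⇒ stable on all of ℝ⁻.

interval (−∞, 0). Any h>0 works for λ=-1.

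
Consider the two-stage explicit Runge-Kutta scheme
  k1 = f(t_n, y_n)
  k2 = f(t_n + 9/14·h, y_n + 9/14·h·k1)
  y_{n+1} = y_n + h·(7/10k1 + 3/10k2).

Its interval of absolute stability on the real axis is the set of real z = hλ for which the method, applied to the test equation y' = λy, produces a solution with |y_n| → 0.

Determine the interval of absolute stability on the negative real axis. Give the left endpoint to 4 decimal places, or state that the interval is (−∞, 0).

(-5.1852, 0).

Set f=λy, z=hλ:
  k1=λy_n ⇒ h·k1=z·y_n;  k2=λ(1+9/14z)y_n ⇒ h·k2=z(1+9/14z)y_n
  y_{n+1}/y_n = 1 + 7/10z + 3/10z(1+9/14z) = 1 + z + 27/140z²
  ⇒ R(z) = 1 + z + 27/140z².

Need |R(x)|<1, x<0.
x=-1.43: |R|=0.0356
R=1: x+27/140x²=0 ⇒ x=−140/27=-5.1852; min R=1−1/(4·27/140)=-0.2963>−1
Confirm numerically:
  x=-5.136: |R|=0.95128 <1
  x=-4.804: |R|=0.64684 <1
  x=-3.956: |R|=0.06220 <1
  x=-2.088: |R|=0.24719 <1
  x=-5.695: |R|=1.55994 >1
  x=-5.311: |R|=1.12887 >1
  x=-5.255: |R|=1.07075 >1
Stable set (-5.1852, 0).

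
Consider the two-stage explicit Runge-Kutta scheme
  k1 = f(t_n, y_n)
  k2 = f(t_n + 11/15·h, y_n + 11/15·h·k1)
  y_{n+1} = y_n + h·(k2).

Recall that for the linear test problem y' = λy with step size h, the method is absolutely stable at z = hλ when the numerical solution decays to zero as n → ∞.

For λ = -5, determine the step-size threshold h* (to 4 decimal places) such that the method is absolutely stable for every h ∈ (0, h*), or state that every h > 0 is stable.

Test eqn y'=λy, z=hλ:
  k1=λy_n ⇒ h·k1=z·y_n;  k2=λ(1+11/15z)y_n ⇒ h·k2=z(1+11/15z)y_n
  y_{n+1}/y_n = 1 + z(1+11/15z) = 1 + z + 11/15z²
  ⇒ R(z) = 1 + z + 11/15z².

Find x<0 with |R(x)|<1.
x=-1.28: |R|=0.9215
R=1: x+11/15x²=0 ⇒ x=−15/11=-1.3636; min R=1−1/(4·11/15)=0.6591>−1
Confirm numerically:
  x=-0.847: |R|=0.67910 <1
  x=-0.744: |R|=0.66193 <1
  x=-0.710: |R|=0.65967 <1
  x=-0.611: |R|=0.66277 <1
  x=-1.875: |R|=1.70312 >1
  x=-1.868: |R|=1.69091 >1
  x=-1.596: |R|=1.27196 >1
So |R|<1 on (-1.3636, 0).

(-1.3636,0); λ=-5 ⇒ h* = (15/11)/5 = 0.2727.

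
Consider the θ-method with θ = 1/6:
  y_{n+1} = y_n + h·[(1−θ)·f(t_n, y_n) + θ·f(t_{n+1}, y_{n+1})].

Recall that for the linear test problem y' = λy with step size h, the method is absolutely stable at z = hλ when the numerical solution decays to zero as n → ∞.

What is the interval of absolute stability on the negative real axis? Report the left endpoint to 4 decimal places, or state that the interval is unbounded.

(-3.0000, 0).

Set f=λy, z=hλ:
  y_{n+1} = y_n + z·[5/6·y_n + 1/6·y_{n+1}] ⇒ (1 − 1/6z)y_{n+1} = (1 + 5/6z)y_n
  R(z) = (1 + 5/6z)/(1 − 1/6z).

Find x<0 with |R(x)|<1.
x=-1.53: |R|=0.2191
R=−1: 1+5/6x = −1+1/6x ⇒ -2/3x=2 ⇒ x=2/(-2/3)=-3.0000
Confirm numerically:
  x=-2.771: |R|=0.89556 <1
  x=-1.824: |R|=0.39877 <1
  x=-1.685: |R|=0.31555 <1
  x=-1.480: |R|=0.18717 <1
  x=-3.388: |R|=1.16532 >1
  x=-3.384: |R|=1.16368 >1
  x=-3.377: |R|=1.16082 >1
So |R|<1 on (-3.0000, 0).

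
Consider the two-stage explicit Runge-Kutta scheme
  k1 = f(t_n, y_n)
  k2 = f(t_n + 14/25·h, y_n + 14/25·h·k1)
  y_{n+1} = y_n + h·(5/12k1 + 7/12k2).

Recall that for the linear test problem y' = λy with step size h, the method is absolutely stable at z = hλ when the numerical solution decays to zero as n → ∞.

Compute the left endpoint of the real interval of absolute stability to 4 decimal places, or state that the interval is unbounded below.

z* = -3.0612.

On y'=λy, z=hλ:
  k1=λy_n ⇒ h·k1=z·y_n;  k2=λ(1+14/25z)y_n ⇒ h·k2=z(1+14/25z)y_n
  y_{n+1}/y_n = 1 + 5/12z + 7/12z(1+14/25z) = 1 + z + 49/150z²
  ⇒ R(z) = 1 + z + 49/150z².

Boundary: |R(x)|=1, x<0.
x=-0.5: |R|=0.5817
R=1: x+49/150x²=0 ⇒ x=−150/49=-3.0612; min R=1−1/(4·49/150)=0.2347>−1
Confirm numerically:
  x=-2.438: |R|=0.50366 <1
  x=-2.208: |R|=0.38459 <1
  x=-2.083: |R|=0.33437 <1
  x=-1.294: |R|=0.25298 <1
  x=-3.478: |R|=1.47352 >1
  x=-3.250: |R|=1.20042 >1
  x=-3.203: |R|=1.14834 >1
Stable set (-3.0612, 0).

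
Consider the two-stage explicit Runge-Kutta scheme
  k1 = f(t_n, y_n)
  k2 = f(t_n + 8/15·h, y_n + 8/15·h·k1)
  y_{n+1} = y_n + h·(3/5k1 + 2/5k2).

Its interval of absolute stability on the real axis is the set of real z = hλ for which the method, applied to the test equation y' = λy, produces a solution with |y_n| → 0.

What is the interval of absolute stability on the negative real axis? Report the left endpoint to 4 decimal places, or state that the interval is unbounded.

z∈(-4.6875,0).

On y'=λy, z=hλ:
  k1=λy_n ⇒ h·k1=z·y_n;  k2=λ(1+8/15z)y_n ⇒ h·k2=z(1+8/15z)y_n
  y_{n+1}/y_n = 1 + 3/5z + 2/5z(1+8/15z) = 1 + z + 16/75z²
  so R(z) = 1 + z + 16/75z².

Boundary: |R(x)|=1, x<0.
x=-1.37: |R|=0.0304
R=1: x+16/75x²=0 ⇒ x=−75/16=-4.6875; min R=1−1/(4·16/75)=-0.1719>−1
Confirm numerically:
  x=-3.897: |R|=0.34281 <1
  x=-3.725: |R|=0.23513 <1
  x=-3.086: |R|=0.05434 <1
  x=-5.148: |R|=1.50574 >1
  x=-5.011: |R|=1.34583 >1
Interval (-4.6875, 0).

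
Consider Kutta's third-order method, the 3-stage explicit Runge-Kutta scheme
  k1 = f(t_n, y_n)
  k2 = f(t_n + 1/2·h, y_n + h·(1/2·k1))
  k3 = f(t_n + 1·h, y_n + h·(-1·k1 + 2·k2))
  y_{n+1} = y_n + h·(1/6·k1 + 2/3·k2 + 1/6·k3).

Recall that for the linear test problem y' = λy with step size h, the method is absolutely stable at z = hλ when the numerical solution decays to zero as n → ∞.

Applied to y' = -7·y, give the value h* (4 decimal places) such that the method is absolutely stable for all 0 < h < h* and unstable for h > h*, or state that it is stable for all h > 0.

(-2.5127,0); λ=-7 ⇒ h* = 0.3590.

On y'=λy, z=hλ:
  order 3, 3-stage ⇒ R(z)=1+z+z^2/2+z^3/6
  (e.g. R(-1.58)=0.01081, |R|=0.01081)

Find x<0 with |R(x)|<1.
x=-1.58: |R|=0.0108
|R(-2.7)|=1.3355 |R(-1.12)|=0.2730 |R(-0.92)|=0.3734
Bisect:
  x_lo=-3.2008 |R|=2.5436  x_hi=-0.1386 |R|=0.8705
  mid=-1.66969 |R|=0.05157 →hi
  mid=-2.43523 |R|=0.87702 →hi
  mid=-2.81800 |R|=1.57712 →lo
  mid=-2.62662 |R|=1.19728 →lo
  mid=-2.53092 |R|=1.03014 →lo
  mid=-2.48308 |R|=0.95188 →hi
  mid=-2.50700 |R|=0.99058 →hi
  mid=-2.51896 |R|=1.01025 →lo
  ...
  [-2.51279,-2.51261] ⇒ x*=-2.5127
Interval (-2.5127, 0).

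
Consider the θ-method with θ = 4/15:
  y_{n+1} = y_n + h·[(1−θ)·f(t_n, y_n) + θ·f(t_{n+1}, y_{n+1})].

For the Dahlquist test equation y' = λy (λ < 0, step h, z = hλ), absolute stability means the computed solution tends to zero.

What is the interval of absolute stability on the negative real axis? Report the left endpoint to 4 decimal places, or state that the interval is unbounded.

Test eqn y'=λy, z=hλ:
  y_{n+1} = y_n + z·[11/15·y_n + 4/15·y_{n+1}] ⇒ (1 − 4/15z)y_{n+1} = (1 + 11/15z)y_n
  R(z) = (1 + 11/15z)/(1 − 4/15z).

Need |R(x)|<1, x<0.
x=-0.59: |R|=0.4902
R=−1: 1+11/15x = −1+4/15x ⇒ -7/15x=2 ⇒ x=2/(-7/15)=-4.2857
Confirm numerically:
  x=-2.799: |R|=0.60273 <1
  x=-2.610: |R|=0.53892 <1
  x=-2.584: |R|=0.52984 <1
  x=-2.030: |R|=0.31704 <1
  x=-4.856: |R|=1.11597 >1
  x=-4.555: |R|=1.05674 >1
  x=-4.318: |R|=1.00700 >1
Interval (-4.2857, 0).

z∈(-4.2857,0).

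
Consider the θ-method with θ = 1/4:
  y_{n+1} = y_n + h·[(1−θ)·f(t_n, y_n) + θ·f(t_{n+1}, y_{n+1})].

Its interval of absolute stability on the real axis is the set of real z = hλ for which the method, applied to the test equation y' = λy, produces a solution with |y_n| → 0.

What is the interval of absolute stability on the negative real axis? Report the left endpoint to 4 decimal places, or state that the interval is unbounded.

z∈(-4.0000,0).

On y'=λy, z=hλ:
  y_{n+1} = y_n + z·[3/4·y_n + 1/4·y_{n+1}] ⇒ (1 − 1/4z)y_{n+1} = (1 + 3/4z)y_n
  R(z) = (1 + 3/4z)/(1 − 1/4z).

Need |R(x)|<1, x<0.
x=-0.7: |R|=0.4043
R=−1: 1+3/4x = −1+1/4x ⇒ -1/2x=2 ⇒ x=2/(-1/2)=-4.0000
Confirm numerically:
  x=-3.836: |R|=0.95814 <1
  x=-3.476: |R|=0.85982 <1
  x=-1.682: |R|=0.18409 <1
  x=-1.620: |R|=0.15302 <1
  x=-4.349: |R|=1.08360 >1
  x=-4.144: |R|=1.03536 >1
Stable set (-4.0000, 0).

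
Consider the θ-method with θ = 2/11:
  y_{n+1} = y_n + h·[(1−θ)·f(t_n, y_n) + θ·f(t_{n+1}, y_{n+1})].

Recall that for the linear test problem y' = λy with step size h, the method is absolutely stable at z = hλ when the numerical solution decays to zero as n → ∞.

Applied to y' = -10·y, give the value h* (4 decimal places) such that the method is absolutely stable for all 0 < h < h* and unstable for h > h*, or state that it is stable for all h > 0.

(-3.1429,0); λ=-10 ⇒ h* = (22/7)/10 = 0.3143.

Test eqn y'=λy, z=hλ:
  y_{n+1} = y_n + z·[9/11·y_n + 2/11·y_{n+1}] ⇒ (1 − 2/11z)y_{n+1} = (1 + 9/11z)y_n
  R(z) = (1 + 9/11z)/(1 − 2/11z).

Need |R(x)|<1, x<0.
x=-1.02: |R|=0.1396
R=−1: 1+9/11x = −1+2/11x ⇒ -7/11x=2 ⇒ x=2/(-7/11)=-3.1429
Confirm numerically:
  x=-3.091: |R|=0.97887 <1
  x=-2.833: |R|=0.86985 <1
  x=-1.726: |R|=0.31373 <1
  x=-3.714: |R|=1.21695 >1
  x=-3.220: |R|=1.03096 >1
  x=-3.202: |R|=1.02379 >1
Interval (-3.1429, 0).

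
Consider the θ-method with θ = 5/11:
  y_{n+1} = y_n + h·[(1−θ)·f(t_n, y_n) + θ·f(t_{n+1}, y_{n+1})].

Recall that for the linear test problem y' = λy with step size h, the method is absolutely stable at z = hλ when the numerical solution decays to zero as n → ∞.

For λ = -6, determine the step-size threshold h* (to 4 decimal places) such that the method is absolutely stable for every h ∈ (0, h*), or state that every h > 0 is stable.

(-22.0000,0); λ=-6 ⇒ h* = (22)/6 = 3.6667.

With y'=λy (z=hλ):
  y_{n+1} = y_n + z·[6/11·y_n + 5/11·y_{n+1}] ⇒ (1 − 5/11z)y_{n+1} = (1 + 6/11z)y_n
  ⇒ R(z) = (1 + 6/11z)/(1 − 5/11z).

Need |R(x)|<1, x<0.
x=-1.79: |R|=0.0130
R=−1: 1+6/11x = −1+5/11x ⇒ -1/11x=2 ⇒ x=2/(-1/11)=-22.0000
Confirm numerically:
  x=-21.849: |R|=0.99874 <1
  x=-17.971: |R|=0.96005 <1
  x=-10.947: |R|=0.83186 <1
  x=-22.512: |R|=1.00414 >1
  x=-22.076: |R|=1.00063 >1
So |R|<1 on (-22.0000, 0).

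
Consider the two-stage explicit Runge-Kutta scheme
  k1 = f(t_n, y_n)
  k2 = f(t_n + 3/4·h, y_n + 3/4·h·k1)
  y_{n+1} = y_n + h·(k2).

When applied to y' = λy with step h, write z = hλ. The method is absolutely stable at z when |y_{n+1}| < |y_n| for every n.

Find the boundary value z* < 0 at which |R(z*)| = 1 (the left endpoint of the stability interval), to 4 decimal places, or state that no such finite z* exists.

z* = -1.3333.

With y'=λy (z=hλ):
  k1=λy_n ⇒ h·k1=z·y_n;  k2=λ(1+3/4z)y_n ⇒ h·k2=z(1+3/4z)y_n
  y_{n+1}/y_n = 1 + z(1+3/4z) = 1 + z + 3/4z²
  Hence R(z) = 1 + z + 3/4z².

Find x<0 with |R(x)|<1.
x=-1.47: |R|=1.1507
R=1: x+3/4x²=0 ⇒ x=−4/3=-1.3333; min R=1−1/(4·3/4)=0.6667>−1
Confirm numerically:
  x=-0.914: |R|=0.71255 <1
  x=-0.893: |R|=0.70509 <1
  x=-0.812: |R|=0.68251 <1
  x=-0.603: |R|=0.66971 <1
  x=-1.828: |R|=1.67819 >1
  x=-1.391: |R|=1.06016 >1
  x=-1.384: |R|=1.05259 >1
So |R|<1 on (-1.3333, 0).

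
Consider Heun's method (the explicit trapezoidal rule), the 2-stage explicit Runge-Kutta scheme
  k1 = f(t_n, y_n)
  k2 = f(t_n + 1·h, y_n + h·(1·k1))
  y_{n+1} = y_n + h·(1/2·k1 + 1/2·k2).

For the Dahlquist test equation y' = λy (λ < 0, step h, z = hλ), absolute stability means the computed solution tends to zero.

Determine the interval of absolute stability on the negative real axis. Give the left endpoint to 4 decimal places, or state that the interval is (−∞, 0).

z∈(-2.0000,0).

Set f=λy, z=hλ:
  order 2, 2-stage ⇒ R(z)=1+z+z^2/2
  (e.g. R(-1.77)=0.79645, |R|=0.79645)

Find x<0 with |R(x)|<1.
x=-1.77: |R|=0.7964
|R(-2.16)|=1.1728 |R(-2.02)|=1.0202 |R(-1.65)|=0.7112
Bisect:
  x_lo=-2.3781 |R|=1.4496  x_hi=-0.1636 |R|=0.8498
  mid=-1.27086 |R|=0.53668 →hi
  mid=-1.82449 |R|=0.83989 →hi
  mid=-2.10131 |R|=1.10644 →lo
  mid=-1.96290 |R|=0.96359 →hi
  mid=-2.03210 |R|=1.03262 →lo
  mid=-1.99750 |R|=0.99750 →hi
  mid=-2.01480 |R|=1.01491 →lo
  ...
  [-2.00007,-1.99993] ⇒ x*=-2.0000
So |R|<1 on (-2.0000, 0).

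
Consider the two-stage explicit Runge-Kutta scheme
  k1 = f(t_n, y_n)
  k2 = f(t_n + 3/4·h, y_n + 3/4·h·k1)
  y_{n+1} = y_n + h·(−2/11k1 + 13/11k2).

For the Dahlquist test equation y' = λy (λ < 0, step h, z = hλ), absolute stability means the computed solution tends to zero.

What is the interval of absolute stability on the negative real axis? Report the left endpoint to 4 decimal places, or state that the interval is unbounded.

Set f=λy, z=hλ:
  k1=λy_n ⇒ h·k1=z·y_n;  k2=λ(1+3/4z)y_n ⇒ h·k2=z(1+3/4z)y_n
  y_{n+1}/y_n = 1 − 2/11z + 13/11z(1+3/4z) = 1 + z + 39/44z²
  so R(z) = 1 + z + 39/44z².

Solve |R(x)|<1 on ℝ⁻.
x=-0.59: |R|=0.7185
R=1: x+39/44x²=0 ⇒ x=−44/39=-1.1282; min R=1−1/(4·39/44)=0.7179>−1
Confirm numerically:
  x=-0.951: |R|=0.85063 <1
  x=-0.930: |R|=0.83662 <1
  x=-0.920: |R|=0.83022 <1
  x=-0.595: |R|=0.71879 <1
  x=-1.596: |R|=1.66176 >1
  x=-1.560: |R|=1.59705 >1
  x=-1.278: |R|=1.16968 >1
Stable set (-1.1282, 0).

(-1.1282, 0).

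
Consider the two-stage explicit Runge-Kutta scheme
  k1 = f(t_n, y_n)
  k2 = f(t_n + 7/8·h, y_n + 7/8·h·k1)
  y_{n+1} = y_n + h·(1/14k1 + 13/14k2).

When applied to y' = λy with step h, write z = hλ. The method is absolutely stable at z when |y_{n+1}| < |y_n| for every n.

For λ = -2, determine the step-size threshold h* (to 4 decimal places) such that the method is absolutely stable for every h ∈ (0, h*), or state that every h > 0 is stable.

Test eqn y'=λy, z=hλ:
  k1=λy_n ⇒ h·k1=z·y_n;  k2=λ(1+7/8z)y_n ⇒ h·k2=z(1+7/8z)y_n
  y_{n+1}/y_n = 1 + 1/14z + 13/14z(1+7/8z) = 1 + z + 13/16z²
  so R(z) = 1 + z + 13/16z².

Solve |R(x)|<1 on ℝ⁻.
x=-1.02: |R|=0.8253
R=1: x+13/16x²=0 ⇒ x=−16/13=-1.2308; min R=1−1/(4·13/16)=0.6923>−1
Confirm numerically:
  x=-0.982: |R|=0.80151 <1
  x=-0.930: |R|=0.77273 <1
  x=-0.530: |R|=0.69823 <1
  x=-1.693: |R|=1.63583 >1
  x=-1.679: |R|=1.61147 >1
Interval (-1.2308, 0).

(-1.2308,0); λ=-2 ⇒ h* = (16/13)/2 = 0.6154.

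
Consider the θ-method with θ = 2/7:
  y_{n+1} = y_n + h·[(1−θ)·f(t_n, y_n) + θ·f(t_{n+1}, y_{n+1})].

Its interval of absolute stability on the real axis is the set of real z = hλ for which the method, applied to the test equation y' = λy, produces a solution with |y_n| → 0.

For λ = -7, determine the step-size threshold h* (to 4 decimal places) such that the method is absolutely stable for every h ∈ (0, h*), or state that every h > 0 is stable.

(-4.6667,0); λ=-7 ⇒ h* = (14/3)/7 = 0.6667.

Set f=λy, z=hλ:
  y_{n+1} = y_n + z·[5/7·y_n + 2/7·y_{n+1}] ⇒ (1 − 2/7z)y_{n+1} = (1 + 5/7z)y_n
  so R(z) = (1 + 5/7z)/(1 − 2/7z).

Need |R(x)|<1, x<0.
x=-1.68: |R|=0.1351
R=−1: 1+5/7x = −1+2/7x ⇒ -3/7x=2 ⇒ x=2/(-3/7)=-4.6667
Confirm numerically:
  x=-4.525: |R|=0.97352 <1
  x=-3.858: |R|=0.83515 <1
  x=-2.058: |R|=0.29597 <1
  x=-5.136: |R|=1.08152 >1
  x=-4.947: |R|=1.04978 >1
Interval (-4.6667, 0).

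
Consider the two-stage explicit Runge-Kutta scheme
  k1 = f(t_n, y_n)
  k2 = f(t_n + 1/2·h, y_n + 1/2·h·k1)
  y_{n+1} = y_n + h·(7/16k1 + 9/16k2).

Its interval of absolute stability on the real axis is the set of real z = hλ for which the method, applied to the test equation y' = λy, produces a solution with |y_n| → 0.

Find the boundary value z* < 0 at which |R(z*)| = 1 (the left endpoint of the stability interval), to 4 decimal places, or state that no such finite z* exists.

On y'=λy, z=hλ:
  k1=λy_n ⇒ h·k1=z·y_n;  k2=λ(1+1/2z)y_n ⇒ h·k2=z(1+1/2z)y_n
  y_{n+1}/y_n = 1 + 7/16z + 9/16z(1+1/2z) = 1 + z + 9/32z²
  R(z) = 1 + z + 9/32z².

Solve |R(x)|<1 on ℝ⁻.
x=-0.68: |R|=0.4500
R=1: x+9/32x²=0 ⇒ x=−32/9=-3.5556; min R=1−1/(4·9/32)=0.1111>−1
Confirm numerically:
  x=-3.003: |R|=0.53332 <1
  x=-2.466: |R|=0.24433 <1
  x=-1.595: |R|=0.12051 <1
  x=-1.574: |R|=0.12279 <1
  x=-4.075: |R|=1.59533 >1
  x=-3.962: |R|=1.45291 >1
  x=-3.821: |R|=1.28526 >1
So |R|<1 on (-3.5556, 0).

z* = -3.5556.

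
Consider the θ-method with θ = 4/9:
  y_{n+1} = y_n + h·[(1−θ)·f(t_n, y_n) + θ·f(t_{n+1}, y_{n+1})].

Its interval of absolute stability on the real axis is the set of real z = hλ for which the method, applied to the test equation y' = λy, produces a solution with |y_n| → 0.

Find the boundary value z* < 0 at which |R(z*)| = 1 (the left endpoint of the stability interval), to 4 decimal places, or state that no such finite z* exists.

With y'=λy (z=hλ):
  y_{n+1} = y_n + z·[5/9·y_n + 4/9·y_{n+1}] ⇒ (1 − 4/9z)y_{n+1} = (1 + 5/9z)y_n
  ⇒ R(z) = (1 + 5/9z)/(1 − 4/9z).

Boundary: |R(x)|=1, x<0.
x=-0.48: |R|=0.6044
R=−1: 1+5/9x = −1+4/9x ⇒ -1/9x=2 ⇒ x=2/(-1/9)=-18.0000
Confirm numerically:
  x=-17.488: |R|=0.99352 <1
  x=-17.437: |R|=0.99285 <1
  x=-8.811: |R|=0.79231 <1
  x=-18.598: |R|=1.00717 >1
  x=-18.567: |R|=1.00681 >1
So |R|<1 on (-18.0000, 0).

left endpoint -18.0000.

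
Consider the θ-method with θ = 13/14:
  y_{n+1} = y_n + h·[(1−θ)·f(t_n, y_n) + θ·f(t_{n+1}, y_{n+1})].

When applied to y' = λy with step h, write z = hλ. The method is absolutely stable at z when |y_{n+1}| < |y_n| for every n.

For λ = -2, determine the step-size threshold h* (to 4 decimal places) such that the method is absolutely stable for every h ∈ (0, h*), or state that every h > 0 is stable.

(−∞, 0) — no finite endpoint. Any h>0 works for λ=-2.

Test eqn y'=λy, z=hλ:
  y_{n+1} = y_n + z·[1/14·y_n + 13/14·y_{n+1}] ⇒ (1 − 13/14z)y_{n+1} = (1 + 1/14z)y_n
  R(z) = (1 + 1/14z)/(1 − 13/14z).

Solve |R(x)|<1 on ℝ⁻.
x=-1.02: |R|=0.4762
x=-2: |R|=0.3000
x=-10: |R|=0.0278
x=-100: |R|=0.0654
θ=13/14≥1/2 ⇒ |1+1/14x|<|1−13/14x| ∀x<0 ⇒ interval (−∞,0).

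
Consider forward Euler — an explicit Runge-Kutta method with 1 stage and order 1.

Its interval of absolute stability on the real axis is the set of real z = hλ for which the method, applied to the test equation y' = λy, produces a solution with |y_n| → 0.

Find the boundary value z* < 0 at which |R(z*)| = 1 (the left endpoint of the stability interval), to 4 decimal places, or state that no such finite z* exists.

z* = -2.0000.

Set f=λy, z=hλ:
  order 1, 1-stage ⇒ R(z)=1+z
  (e.g. R(-0.46)=0.54000, |R|=0.54000)

Need |R(x)|<1, x<0.
x=-0.46: |R|=0.5400
|R(-2.21)|=1.2100 |R(-1.56)|=0.5600 |R(-1.2)|=0.2000
Bisect:
  x_lo=-2.6417 |R|=1.6417  x_hi=-0.1581 |R|=0.8419
  mid=-1.39991 |R|=0.39991 →hi
  mid=-2.02081 |R|=1.02081 →lo
  mid=-1.71036 |R|=0.71036 →hi
  mid=-1.86558 |R|=0.86558 →hi
  mid=-1.94319 |R|=0.94319 →hi
  mid=-1.98200 |R|=0.98200 →hi
  mid=-2.00140 |R|=1.00140 →lo
  mid=-1.99170 |R|=0.99170 →hi
  mid=-1.99655 |R|=0.99655 →hi
  mid=-1.99898 |R|=0.99898 →hi
  ...
  [-2.00004,-1.99989] ⇒ x*=-2.0000
So |R|<1 on (-2.0000, 0).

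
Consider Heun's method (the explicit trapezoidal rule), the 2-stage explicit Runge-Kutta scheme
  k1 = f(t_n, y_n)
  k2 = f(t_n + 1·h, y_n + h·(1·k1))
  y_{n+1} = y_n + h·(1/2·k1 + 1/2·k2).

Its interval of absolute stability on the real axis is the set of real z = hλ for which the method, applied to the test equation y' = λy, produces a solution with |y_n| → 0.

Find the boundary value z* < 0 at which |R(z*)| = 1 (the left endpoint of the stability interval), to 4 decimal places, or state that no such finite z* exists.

left endpoint -2.0000.

On y'=λy, z=hλ:
  order 2, 2-stage ⇒ R(z)=1+z+z^2/2
  (e.g. R(-0.55)=0.60125, |R|=0.60125)

Find x<0 with |R(x)|<1.
x=-0.55: |R|=0.6013
|R(-1.36)|=0.5648 |R(-1.28)|=0.5392 |R(-1.24)|=0.5288
Bisect:
  x_lo=-2.3809 |R|=1.4534  x_hi=-0.3798 |R|=0.6923
  mid=-1.38036 |R|=0.57234 →hi
  mid=-1.88063 |R|=0.88775 →hi
  mid=-2.13076 |R|=1.13931 →lo
  mid=-2.00569 |R|=1.00571 →lo
  mid=-1.94316 |R|=0.94477 →hi
  mid=-1.97442 |R|=0.97475 →hi
  mid=-1.99006 |R|=0.99011 →hi
  mid=-1.99787 |R|=0.99788 →hi
  mid=-2.00178 |R|=1.00178 →lo
  ...
  [-2.00007,-1.99995] ⇒ x*=-2.0000
Stable set (-2.0000, 0).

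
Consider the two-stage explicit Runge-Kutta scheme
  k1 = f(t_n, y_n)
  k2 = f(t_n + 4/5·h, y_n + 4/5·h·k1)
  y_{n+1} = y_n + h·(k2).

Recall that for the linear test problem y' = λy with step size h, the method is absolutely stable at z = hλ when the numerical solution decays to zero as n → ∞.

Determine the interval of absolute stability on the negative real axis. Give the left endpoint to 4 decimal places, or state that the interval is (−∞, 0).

z∈(-1.2500,0).

On y'=λy, z=hλ:
  k1=λy_n ⇒ h·k1=z·y_n;  k2=λ(1+4/5z)y_n ⇒ h·k2=z(1+4/5z)y_n
  y_{n+1}/y_n = 1 + z(1+4/5z) = 1 + z + 4/5z²
  so R(z) = 1 + z + 4/5z².

Find x<0 with |R(x)|<1.
x=-1.71: |R|=1.6293
R=1: x+4/5x²=0 ⇒ x=−5/4=-1.2500; min R=1−1/(4·4/5)=0.6875>−1
Confirm numerically:
  x=-1.145: |R|=0.90382 <1
  x=-1.077: |R|=0.85094 <1
  x=-0.775: |R|=0.70550 <1
  x=-0.557: |R|=0.69120 <1
  x=-1.384: |R|=1.14836 >1
  x=-1.363: |R|=1.12322 >1
So |R|<1 on (-1.2500, 0).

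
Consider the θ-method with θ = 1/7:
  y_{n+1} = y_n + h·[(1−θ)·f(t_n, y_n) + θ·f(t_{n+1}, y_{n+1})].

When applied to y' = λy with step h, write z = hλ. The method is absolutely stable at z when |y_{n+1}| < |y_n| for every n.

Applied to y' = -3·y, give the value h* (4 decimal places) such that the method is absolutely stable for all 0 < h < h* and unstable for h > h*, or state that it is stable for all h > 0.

Test eqn y'=λy, z=hλ:
  y_{n+1} = y_n + z·[6/7·y_n + 1/7·y_{n+1}] ⇒ (1 − 1/7z)y_{n+1} = (1 + 6/7z)y_n
  so R(z) = (1 + 6/7z)/(1 − 1/7z).

Solve |R(x)|<1 on ℝ⁻.
x=-1.64: |R|=0.3287
R=−1: 1+6/7x = −1+1/7x ⇒ -5/7x=2 ⇒ x=2/(-5/7)=-2.8000
Confirm numerically:
  x=-2.221: |R|=0.68604 <1
  x=-2.035: |R|=0.57665 <1
  x=-1.927: |R|=0.51103 <1
  x=-1.514: |R|=0.24477 <1
  x=-3.284: |R|=1.23532 >1
  x=-3.096: |R|=1.14659 >1
  x=-3.021: |R|=1.11027 >1
So |R|<1 on (-2.8000, 0).

(-2.8000,0); λ=-3 ⇒ h* = (14/5)/3 = 0.9333.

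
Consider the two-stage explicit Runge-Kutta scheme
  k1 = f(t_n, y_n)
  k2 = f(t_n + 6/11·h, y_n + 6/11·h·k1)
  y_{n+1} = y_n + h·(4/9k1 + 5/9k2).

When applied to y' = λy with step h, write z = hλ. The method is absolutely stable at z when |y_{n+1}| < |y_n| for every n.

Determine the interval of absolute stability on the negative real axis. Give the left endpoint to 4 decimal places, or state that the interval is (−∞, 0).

z∈(-3.3000,0).

On y'=λy, z=hλ:
  k1=λy_n ⇒ h·k1=z·y_n;  k2=λ(1+6/11z)y_n ⇒ h·k2=z(1+6/11z)y_n
  y_{n+1}/y_n = 1 + 4/9z + 5/9z(1+6/11z) = 1 + z + 10/33z²
  ⇒ R(z) = 1 + z + 10/33z².

Find x<0 with |R(x)|<1.
x=-0.95: |R|=0.3235
R=1: x+10/33x²=0 ⇒ x=−33/10=-3.3000; min R=1−1/(4·10/33)=0.1750>−1
Confirm numerically:
  x=-2.600: |R|=0.44848 <1
  x=-2.355: |R|=0.32561 <1
  x=-2.301: |R|=0.30342 <1
  x=-3.533: |R|=1.24945 >1
  x=-3.440: |R|=1.14594 >1
Stable set (-3.3000, 0).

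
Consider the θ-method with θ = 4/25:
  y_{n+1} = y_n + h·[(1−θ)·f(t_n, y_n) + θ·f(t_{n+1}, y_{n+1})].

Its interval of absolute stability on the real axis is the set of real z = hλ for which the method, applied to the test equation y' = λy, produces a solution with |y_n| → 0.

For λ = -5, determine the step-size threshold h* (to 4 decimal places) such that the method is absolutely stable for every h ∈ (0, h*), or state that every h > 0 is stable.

Test eqn y'=λy, z=hλ:
  y_{n+1} = y_n + z·[21/25·y_n + 4/25·y_{n+1}] ⇒ (1 − 4/25z)y_{n+1} = (1 + 21/25z)y_n
  so R(z) = (1 + 21/25z)/(1 − 4/25z).

Need |R(x)|<1, x<0.
x=-0.6: |R|=0.4526
R=−1: 1+21/25x = −1+4/25x ⇒ -17/25x=2 ⇒ x=2/(-17/25)=-2.9412
Confirm numerically:
  x=-2.830: |R|=0.94796 <1
  x=-2.491: |R|=0.78112 <1
  x=-1.327: |R|=0.09460 <1
  x=-3.285: |R|=1.15325 >1
  x=-3.055: |R|=1.05199 >1
Stable set (-2.9412, 0).

(-2.9412,0); λ=-5 ⇒ h* = (50/17)/5 = 0.5882.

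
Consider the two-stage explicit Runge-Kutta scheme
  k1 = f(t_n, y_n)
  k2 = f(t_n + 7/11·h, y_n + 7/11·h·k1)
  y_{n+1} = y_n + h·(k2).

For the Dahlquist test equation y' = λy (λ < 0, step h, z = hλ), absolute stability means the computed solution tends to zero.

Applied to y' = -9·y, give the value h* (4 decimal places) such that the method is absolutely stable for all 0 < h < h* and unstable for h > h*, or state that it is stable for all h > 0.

(-1.5714,0); λ=-9 ⇒ h* = (11/7)/9 = 0.1746.

With y'=λy (z=hλ):
  k1=λy_n ⇒ h·k1=z·y_n;  k2=λ(1+7/11z)y_n ⇒ h·k2=z(1+7/11z)y_n
  y_{n+1}/y_n = 1 + z(1+7/11z) = 1 + z + 7/11z²
  Hence R(z) = 1 + z + 7/11z².

Need |R(x)|<1, x<0.
x=-1.72: |R|=1.1626
R=1: x+7/11x²=0 ⇒ x=−11/7=-1.5714; min R=1−1/(4·7/11)=0.6071>−1
Confirm numerically:
  x=-1.466: |R|=0.90164 <1
  x=-1.286: |R|=0.76642 <1
  x=-1.175: |R|=0.70358 <1
  x=-1.748: |R|=1.19641 >1
  x=-1.612: |R|=1.04162 >1
So |R|<1 on (-1.5714, 0).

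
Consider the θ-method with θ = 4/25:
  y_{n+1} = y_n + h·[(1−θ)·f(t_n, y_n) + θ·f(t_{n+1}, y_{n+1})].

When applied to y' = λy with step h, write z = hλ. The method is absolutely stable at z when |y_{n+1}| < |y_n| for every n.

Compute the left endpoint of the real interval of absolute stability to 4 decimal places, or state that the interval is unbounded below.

Set f=λy, z=hλ:
  y_{n+1} = y_n + z·[21/25·y_n + 4/25·y_{n+1}] ⇒ (1 − 4/25z)y_{n+1} = (1 + 21/25z)y_n
  Hence R(z) = (1 + 21/25z)/(1 − 4/25z).

Solve |R(x)|<1 on ℝ⁻.
x=-0.64: |R|=0.4194
R=−1: 1+21/25x = −1+4/25x ⇒ -17/25x=2 ⇒ x=2/(-17/25)=-2.9412
Confirm numerically:
  x=-2.280: |R|=0.67057 <1
  x=-1.795: |R|=0.39450 <1
  x=-1.566: |R|=0.25224 <1
  x=-3.222: |R|=1.12600 >1
  x=-3.050: |R|=1.04973 >1
Interval (-2.9412, 0).

z* = -2.9412.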